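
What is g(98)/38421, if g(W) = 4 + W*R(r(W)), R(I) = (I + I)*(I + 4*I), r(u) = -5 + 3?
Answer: 436/4269 ≈ 0.10213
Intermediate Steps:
r(u) = -2
R(I) = 10*I² (R(I) = (2*I)*(5*I) = 10*I²)
g(W) = 4 + 40*W (g(W) = 4 + W*(10*(-2)²) = 4 + W*(10*4) = 4 + W*40 = 4 + 40*W)
g(98)/38421 = (4 + 40*98)/38421 = (4 + 3920)*(1/38421) = 3924*(1/38421) = 436/4269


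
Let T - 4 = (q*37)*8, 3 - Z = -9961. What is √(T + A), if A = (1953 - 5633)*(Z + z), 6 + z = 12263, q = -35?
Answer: 2*I*√20445909 ≈ 9043.4*I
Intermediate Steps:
Z = 9964 (Z = 3 - 1*(-9961) = 3 + 9961 = 9964)
z = 12257 (z = -6 + 12263 = 12257)
T = -10356 (T = 4 - 35*37*8 = 4 - 1295*8 = 4 - 10360 = -10356)
A = -81773280 (A = (1953 - 5633)*(9964 + 12257) = -3680*22221 = -81773280)
√(T + A) = √(-10356 - 81773280) = √(-81783636) = 2*I*√20445909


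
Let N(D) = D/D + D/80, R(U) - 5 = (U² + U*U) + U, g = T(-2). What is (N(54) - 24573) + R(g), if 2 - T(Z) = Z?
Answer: -981213/40 ≈ -24530.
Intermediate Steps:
T(Z) = 2 - Z
g = 4 (g = 2 - 1*(-2) = 2 + 2 = 4)
R(U) = 5 + U + 2*U² (R(U) = 5 + ((U² + U*U) + U) = 5 + ((U² + U²) + U) = 5 + (2*U² + U) = 5 + (U + 2*U²) = 5 + U + 2*U²)
N(D) = 1 + D/80 (N(D) = 1 + D*(1/80) = 1 + D/80)
(N(54) - 24573) + R(g) = ((1 + (1/80)*54) - 24573) + (5 + 4 + 2*4²) = ((1 + 27/40) - 24573) + (5 + 4 + 2*16) = (67/40 - 24573) + (5 + 4 + 32) = -982853/40 + 41 = -981213/40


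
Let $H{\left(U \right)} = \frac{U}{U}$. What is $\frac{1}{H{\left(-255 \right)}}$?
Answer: $1$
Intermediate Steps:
$H{\left(U \right)} = 1$
$\frac{1}{H{\left(-255 \right)}} = 1^{-1} = 1$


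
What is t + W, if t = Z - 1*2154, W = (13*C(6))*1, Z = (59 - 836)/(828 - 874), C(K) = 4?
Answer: -95915/46 ≈ -2085.1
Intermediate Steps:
Z = 777/46 (Z = -777/(-46) = -777*(-1/46) = 777/46 ≈ 16.891)
W = 52 (W = (13*4)*1 = 52*1 = 52)
t = -98307/46 (t = 777/46 - 1*2154 = 777/46 - 2154 = -98307/46 ≈ -2137.1)
t + W = -98307/46 + 52 = -95915/46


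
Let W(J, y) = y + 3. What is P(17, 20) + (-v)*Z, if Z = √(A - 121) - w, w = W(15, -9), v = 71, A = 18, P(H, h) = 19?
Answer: -407 - 71*I*√103 ≈ -407.0 - 720.57*I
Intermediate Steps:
W(J, y) = 3 + y
w = -6 (w = 3 - 9 = -6)
Z = 6 + I*√103 (Z = √(18 - 121) - 1*(-6) = √(-103) + 6 = I*√103 + 6 = 6 + I*√103 ≈ 6.0 + 10.149*I)
P(17, 20) + (-v)*Z = 19 + (-1*71)*(6 + I*√103) = 19 - 71*(6 + I*√103) = 19 + (-426 - 71*I*√103) = -407 - 71*I*√103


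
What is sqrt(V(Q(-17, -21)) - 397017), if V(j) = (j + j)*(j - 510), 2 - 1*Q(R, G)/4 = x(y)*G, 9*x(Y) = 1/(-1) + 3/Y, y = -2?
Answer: I*sqrt(3428161)/3 ≈ 617.18*I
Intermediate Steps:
x(Y) = -1/9 + 1/(3*Y) (x(Y) = (1/(-1) + 3/Y)/9 = (1*(-1) + 3/Y)/9 = (-1 + 3/Y)/9 = -1/9 + 1/(3*Y))
Q(R, G) = 8 + 10*G/9 (Q(R, G) = 8 - 4*(1/9)*(3 - 1*(-2))/(-2)*G = 8 - 4*(1/9)*(-1/2)*(3 + 2)*G = 8 - 4*(1/9)*(-1/2)*5*G = 8 - (-10)*G/9 = 8 + 10*G/9)
V(j) = 2*j*(-510 + j) (V(j) = (2*j)*(-510 + j) = 2*j*(-510 + j))
sqrt(V(Q(-17, -21)) - 397017) = sqrt(2*(8 + (10/9)*(-21))*(-510 + (8 + (10/9)*(-21))) - 397017) = sqrt(2*(8 - 70/3)*(-510 + (8 - 70/3)) - 397017) = sqrt(2*(-46/3)*(-510 - 46/3) - 397017) = sqrt(2*(-46/3)*(-1576/3) - 397017) = sqrt(144992/9 - 397017) = sqrt(-3428161/9) = I*sqrt(3428161)/3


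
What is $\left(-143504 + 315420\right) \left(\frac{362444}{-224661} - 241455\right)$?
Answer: $- \frac{9325735427955284}{224661} \approx -4.151 \cdot 10^{10}$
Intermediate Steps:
$\left(-143504 + 315420\right) \left(\frac{362444}{-224661} - 241455\right) = 171916 \left(362444 \left(- \frac{1}{224661}\right) - 241455\right) = 171916 \left(- \frac{362444}{224661} - 241455\right) = 171916 \left(- \frac{54245884199}{224661}\right) = - \frac{9325735427955284}{224661}$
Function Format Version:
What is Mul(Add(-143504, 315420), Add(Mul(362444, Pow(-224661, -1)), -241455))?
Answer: Rational(-9325735427955284, 224661) ≈ -4.1510e+10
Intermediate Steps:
Mul(Add(-143504, 315420), Add(Mul(362444, Pow(-224661, -1)), -241455)) = Mul(171916, Add(Mul(362444, Rational(-1, 224661)), -241455)) = Mul(171916, Add(Rational(-362444, 224661), -241455)) = Mul(171916, Rational(-54245884199, 224661)) = Rational(-9325735427955284, 224661)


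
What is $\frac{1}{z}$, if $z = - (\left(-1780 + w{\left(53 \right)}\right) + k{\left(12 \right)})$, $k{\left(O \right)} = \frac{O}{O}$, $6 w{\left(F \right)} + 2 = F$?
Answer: $\frac{2}{3541} \approx 0.00056481$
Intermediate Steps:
$w{\left(F \right)} = - \frac{1}{3} + \frac{F}{6}$
$k{\left(O \right)} = 1$
$z = \frac{3541}{2}$ ($z = - (\left(-1780 + \left(- \frac{1}{3} + \frac{1}{6} \cdot 53\right)\right) + 1) = - (\left(-1780 + \left(- \frac{1}{3} + \frac{53}{6}\right)\right) + 1) = - (\left(-1780 + \frac{17}{2}\right) + 1) = - (- \frac{3543}{2} + 1) = \left(-1\right) \left(- \frac{3541}{2}\right) = \frac{3541}{2} \approx 1770.5$)
$\frac{1}{z} = \frac{1}{\frac{3541}{2}} = \frac{2}{3541}$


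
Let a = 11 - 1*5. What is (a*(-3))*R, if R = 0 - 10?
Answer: 180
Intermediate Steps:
R = -10
a = 6 (a = 11 - 5 = 6)
(a*(-3))*R = (6*(-3))*(-10) = -18*(-10) = 180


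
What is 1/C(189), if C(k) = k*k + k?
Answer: 1/35910 ≈ 2.7847e-5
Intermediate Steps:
C(k) = k + k**2 (C(k) = k**2 + k = k + k**2)
1/C(189) = 1/(189*(1 + 189)) = 1/(189*190) = 1/35910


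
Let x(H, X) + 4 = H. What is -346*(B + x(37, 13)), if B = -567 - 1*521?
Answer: 365030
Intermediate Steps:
x(H, X) = -4 + H
B = -1088 (B = -567 - 521 = -1088)
-346*(B + x(37, 13)) = -346*(-1088 + (-4 + 37)) = -346*(-1088 + 33) = -346*(-1055) = 365030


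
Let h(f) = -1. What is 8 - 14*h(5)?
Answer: 22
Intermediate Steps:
8 - 14*h(5) = 8 - 14*(-1) = 8 + 14 = 22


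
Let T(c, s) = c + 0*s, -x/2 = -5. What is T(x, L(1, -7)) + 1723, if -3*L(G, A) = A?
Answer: 1733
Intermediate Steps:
L(G, A) = -A/3
x = 10 (x = -2*(-5) = 10)
T(c, s) = c (T(c, s) = c + 0 = c)
T(x, L(1, -7)) + 1723 = 10 + 1723 = 1733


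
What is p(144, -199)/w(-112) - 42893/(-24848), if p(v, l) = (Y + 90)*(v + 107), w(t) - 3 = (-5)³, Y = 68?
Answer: -490094519/1515728 ≈ -323.34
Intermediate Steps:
w(t) = -122 (w(t) = 3 + (-5)³ = 3 - 125 = -122)
p(v, l) = 16906 + 158*v (p(v, l) = (68 + 90)*(v + 107) = 158*(107 + v) = 16906 + 158*v)
p(144, -199)/w(-112) - 42893/(-24848) = (16906 + 158*144)/(-122) - 42893/(-24848) = (16906 + 22752)*(-1/122) - 42893*(-1/24848) = 39658*(-1/122) + 42893/24848 = -19829/61 + 42893/24848 = -490094519/1515728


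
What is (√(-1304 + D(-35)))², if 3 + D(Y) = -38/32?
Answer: -20931/16 ≈ -1308.2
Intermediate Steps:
D(Y) = -67/16 (D(Y) = -3 - 38/32 = -3 - 38*1/32 = -3 - 19/16 = -67/16)
(√(-1304 + D(-35)))² = (√(-1304 - 67/16))² = (√(-20931/16))² = (I*√20931/4)² = -20931/16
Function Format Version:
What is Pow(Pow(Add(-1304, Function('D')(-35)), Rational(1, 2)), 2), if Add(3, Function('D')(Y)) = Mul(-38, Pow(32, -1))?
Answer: Rational(-20931, 16) ≈ -1308.2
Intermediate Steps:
Function('D')(Y) = Rational(-67, 16) (Function('D')(Y) = Add(-3, Mul(-38, Pow(32, -1))) = Add(-3, Mul(-38, Rational(1, 32))) = Add(-3, Rational(-19, 16)) = Rational(-67, 16))
Pow(Pow(Add(-1304, Function('D')(-35)), Rational(1, 2)), 2) = Pow(Pow(Add(-1304, Rational(-67, 16)), Rational(1, 2)), 2) = Pow(Pow(Rational(-20931, 16), Rational(1, 2)), 2) = Pow(Mul(Rational(1, 4), I, Pow(20931, Rational(1, 2))), 2) = Rational(-20931, 16)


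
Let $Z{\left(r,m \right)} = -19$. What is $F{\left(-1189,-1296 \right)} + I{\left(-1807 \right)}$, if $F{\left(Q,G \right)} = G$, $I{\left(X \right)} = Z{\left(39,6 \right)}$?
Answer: $-1315$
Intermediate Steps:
$I{\left(X \right)} = -19$
$F{\left(-1189,-1296 \right)} + I{\left(-1807 \right)} = -1296 - 19 = -1315$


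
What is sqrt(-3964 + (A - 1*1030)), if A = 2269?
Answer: 5*I*sqrt(109) ≈ 52.202*I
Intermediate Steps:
sqrt(-3964 + (A - 1*1030)) = sqrt(-3964 + (2269 - 1*1030)) = sqrt(-3964 + (2269 - 1030)) = sqrt(-3964 + 1239) = sqrt(-2725) = 5*I*sqrt(109)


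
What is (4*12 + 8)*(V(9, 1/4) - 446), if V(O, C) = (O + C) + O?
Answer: -23954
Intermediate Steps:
V(O, C) = C + 2*O (V(O, C) = (C + O) + O = C + 2*O)
(4*12 + 8)*(V(9, 1/4) - 446) = (4*12 + 8)*((1/4 + 2*9) - 446) = (48 + 8)*((¼ + 18) - 446) = 56*(73/4 - 446) = 56*(-1711/4) = -23954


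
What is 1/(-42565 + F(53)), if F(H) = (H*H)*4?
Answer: -1/31329 ≈ -3.1919e-5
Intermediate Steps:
F(H) = 4*H**2 (F(H) = H**2*4 = 4*H**2)
1/(-42565 + F(53)) = 1/(-42565 + 4*53**2) = 1/(-42565 + 4*2809) = 1/(-42565 + 11236) = 1/(-31329) = -1/31329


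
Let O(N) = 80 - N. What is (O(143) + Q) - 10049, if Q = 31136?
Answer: 21024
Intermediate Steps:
(O(143) + Q) - 10049 = ((80 - 1*143) + 31136) - 10049 = ((80 - 143) + 31136) - 10049 = (-63 + 31136) - 10049 = 31073 - 10049 = 21024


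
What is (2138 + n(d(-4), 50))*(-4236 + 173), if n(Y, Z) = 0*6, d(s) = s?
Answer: -8686694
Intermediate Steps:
n(Y, Z) = 0
(2138 + n(d(-4), 50))*(-4236 + 173) = (2138 + 0)*(-4236 + 173) = 2138*(-4063) = -8686694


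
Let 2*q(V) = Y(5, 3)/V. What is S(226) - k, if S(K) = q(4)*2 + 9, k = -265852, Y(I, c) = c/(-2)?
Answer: 2126885/8 ≈ 2.6586e+5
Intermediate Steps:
Y(I, c) = -c/2 (Y(I, c) = c*(-½) = -c/2)
q(V) = -3/(4*V) (q(V) = ((-½*3)/V)/2 = (-3/(2*V))/2 = -3/(4*V))
S(K) = 69/8 (S(K) = -¾/4*2 + 9 = -¾*¼*2 + 9 = -3/16*2 + 9 = -3/8 + 9 = 69/8)
S(226) - k = 69/8 - 1*(-265852) = 69/8 + 265852 = 2126885/8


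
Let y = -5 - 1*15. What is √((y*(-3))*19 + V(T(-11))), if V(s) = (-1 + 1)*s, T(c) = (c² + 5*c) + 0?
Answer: 2*√285 ≈ 33.764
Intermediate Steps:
y = -20 (y = -5 - 15 = -20)
T(c) = c² + 5*c
V(s) = 0 (V(s) = 0*s = 0)
√((y*(-3))*19 + V(T(-11))) = √(-20*(-3)*19 + 0) = √(60*19 + 0) = √(1140 + 0) = √1140 = 2*√285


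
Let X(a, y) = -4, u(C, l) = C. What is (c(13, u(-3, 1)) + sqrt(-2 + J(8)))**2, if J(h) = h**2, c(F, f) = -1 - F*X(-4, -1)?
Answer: (51 + sqrt(62))**2 ≈ 3466.1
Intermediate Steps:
c(F, f) = -1 + 4*F (c(F, f) = -1 - F*(-4) = -1 - (-4)*F = -1 + 4*F)
(c(13, u(-3, 1)) + sqrt(-2 + J(8)))**2 = ((-1 + 4*13) + sqrt(-2 + 8**2))**2 = ((-1 + 52) + sqrt(-2 + 64))**2 = (51 + sqrt(62))**2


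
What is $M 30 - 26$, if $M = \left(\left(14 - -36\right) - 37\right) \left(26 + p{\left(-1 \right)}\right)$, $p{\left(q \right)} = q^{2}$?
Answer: $10504$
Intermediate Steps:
$M = 351$ ($M = \left(\left(14 - -36\right) - 37\right) \left(26 + \left(-1\right)^{2}\right) = \left(\left(14 + 36\right) - 37\right) \left(26 + 1\right) = \left(50 - 37\right) 27 = 13 \cdot 27 = 351$)
$M 30 - 26 = 351 \cdot 30 - 26 = 10530 - 26 = 10504$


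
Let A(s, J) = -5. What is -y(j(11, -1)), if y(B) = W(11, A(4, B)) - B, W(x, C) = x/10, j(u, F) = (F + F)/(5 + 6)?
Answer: -141/110 ≈ -1.2818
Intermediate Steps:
j(u, F) = 2*F/11 (j(u, F) = (2*F)/11 = (2*F)*(1/11) = 2*F/11)
W(x, C) = x/10 (W(x, C) = x*(⅒) = x/10)
y(B) = 11/10 - B (y(B) = (⅒)*11 - B = 11/10 - B)
-y(j(11, -1)) = -(11/10 - 2*(-1)/11) = -(11/10 - 1*(-2/11)) = -(11/10 + 2/11) = -1*141/110 = -141/110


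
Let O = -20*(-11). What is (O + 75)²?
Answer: 87025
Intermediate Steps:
O = 220
(O + 75)² = (220 + 75)² = 295² = 87025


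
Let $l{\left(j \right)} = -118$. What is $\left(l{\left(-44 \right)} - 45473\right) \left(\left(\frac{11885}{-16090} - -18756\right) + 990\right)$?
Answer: $- \frac{2896863583341}{3218} \approx -9.0021 \cdot 10^{8}$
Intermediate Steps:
$\left(l{\left(-44 \right)} - 45473\right) \left(\left(\frac{11885}{-16090} - -18756\right) + 990\right) = \left(-118 - 45473\right) \left(\left(\frac{11885}{-16090} - -18756\right) + 990\right) = - 45591 \left(\left(11885 \left(- \frac{1}{16090}\right) + 18756\right) + 990\right) = - 45591 \left(\left(- \frac{2377}{3218} + 18756\right) + 990\right) = - 45591 \left(\frac{60354431}{3218} + 990\right) = \left(-45591\right) \frac{63540251}{3218} = - \frac{2896863583341}{3218}$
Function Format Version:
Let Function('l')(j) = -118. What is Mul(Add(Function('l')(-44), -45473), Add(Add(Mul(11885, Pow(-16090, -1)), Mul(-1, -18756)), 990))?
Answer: Rational(-2896863583341, 3218) ≈ -9.0021e+8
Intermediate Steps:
Mul(Add(Function('l')(-44), -45473), Add(Add(Mul(11885, Pow(-16090, -1)), Mul(-1, -18756)), 990)) = Mul(Add(-118, -45473), Add(Add(Mul(11885, Pow(-16090, -1)), Mul(-1, -18756)), 990)) = Mul(-45591, Add(Add(Mul(11885, Rational(-1, 16090)), 18756), 990)) = Mul(-45591, Add(Add(Rational(-2377, 3218), 18756), 990)) = Mul(-45591, Add(Rational(60354431, 3218), 990)) = Mul(-45591, Rational(63540251, 3218)) = Rational(-2896863583341, 3218)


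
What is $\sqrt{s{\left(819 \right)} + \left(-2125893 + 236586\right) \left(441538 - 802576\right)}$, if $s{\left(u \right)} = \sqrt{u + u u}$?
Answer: $\sqrt{682111620666 + 6 \sqrt{18655}} \approx 8.259 \cdot 10^{5}$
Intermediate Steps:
$s{\left(u \right)} = \sqrt{u + u^{2}}$
$\sqrt{s{\left(819 \right)} + \left(-2125893 + 236586\right) \left(441538 - 802576\right)} = \sqrt{\sqrt{819 \left(1 + 819\right)} + \left(-2125893 + 236586\right) \left(441538 - 802576\right)} = \sqrt{\sqrt{819 \cdot 820} - -682111620666} = \sqrt{\sqrt{671580} + 682111620666} = \sqrt{6 \sqrt{18655} + 682111620666} = \sqrt{682111620666 + 6 \sqrt{18655}}$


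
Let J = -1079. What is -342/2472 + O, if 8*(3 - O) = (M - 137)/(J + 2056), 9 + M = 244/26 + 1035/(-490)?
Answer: 2953202001/1025631152 ≈ 2.8794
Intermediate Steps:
M = -2201/1274 (M = -9 + (244/26 + 1035/(-490)) = -9 + (244*(1/26) + 1035*(-1/490)) = -9 + (122/13 - 207/98) = -9 + 9265/1274 = -2201/1274 ≈ -1.7276)
O = 30049491/9957584 (O = 3 - (-2201/1274 - 137)/(8*(-1079 + 2056)) = 3 - (-176739)/(10192*977) = 3 - 1/8*(-176739/1244698) = 3 + 176739/9957584 = 30049491/9957584 ≈ 3.0177)
-342/2472 + O = -342/2472 + 30049491/9957584 = -342*1/2472 + 30049491/9957584 = -57/412 + 30049491/9957584 = 2953202001/1025631152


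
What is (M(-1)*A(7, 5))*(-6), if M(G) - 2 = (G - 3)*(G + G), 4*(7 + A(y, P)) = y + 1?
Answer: 300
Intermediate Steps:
A(y, P) = -27/4 + y/4 (A(y, P) = -7 + (y + 1)/4 = -7 + (1 + y)/4 = -7 + (¼ + y/4) = -27/4 + y/4)
M(G) = 2 + 2*G*(-3 + G) (M(G) = 2 + (G - 3)*(G + G) = 2 + (-3 + G)*(2*G) = 2 + 2*G*(-3 + G))
(M(-1)*A(7, 5))*(-6) = ((2 - 6*(-1) + 2*(-1)²)*(-27/4 + (¼)*7))*(-6) = ((2 + 6 + 2*1)*(-27/4 + 7/4))*(-6) = ((2 + 6 + 2)*(-5))*(-6) = (10*(-5))*(-6) = -50*(-6) = 300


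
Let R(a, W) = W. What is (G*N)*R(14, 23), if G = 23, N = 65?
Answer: 34385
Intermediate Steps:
(G*N)*R(14, 23) = (23*65)*23 = 1495*23 = 34385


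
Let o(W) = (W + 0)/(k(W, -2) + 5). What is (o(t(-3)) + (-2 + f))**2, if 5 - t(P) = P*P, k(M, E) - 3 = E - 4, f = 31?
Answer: 729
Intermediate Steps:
k(M, E) = -1 + E (k(M, E) = 3 + (E - 4) = 3 + (-4 + E) = -1 + E)
t(P) = 5 - P**2 (t(P) = 5 - P*P = 5 - P**2)
o(W) = W/2 (o(W) = (W + 0)/((-1 - 2) + 5) = W/(-3 + 5) = W/2)
(o(t(-3)) + (-2 + f))**2 = ((5 - 1*(-3)**2)/2 + (-2 + 31))**2 = ((5 - 1*9)/2 + 29)**2 = ((5 - 9)/2 + 29)**2 = ((1/2)*(-4) + 29)**2 = (-2 + 29)**2 = 27**2 = 729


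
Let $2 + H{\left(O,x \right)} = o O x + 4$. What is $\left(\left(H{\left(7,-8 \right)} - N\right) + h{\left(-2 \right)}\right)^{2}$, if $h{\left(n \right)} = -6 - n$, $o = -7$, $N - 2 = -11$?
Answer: $159201$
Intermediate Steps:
$N = -9$ ($N = 2 - 11 = -9$)
$H{\left(O,x \right)} = 2 - 7 O x$ ($H{\left(O,x \right)} = -2 + \left(- 7 O x + 4\right) = -2 - \left(-4 + 7 O x\right) = 2 - 7 O x$)
$\left(\left(H{\left(7,-8 \right)} - N\right) + h{\left(-2 \right)}\right)^{2} = \left(\left(\left(2 - 49 \left(-8\right)\right) - -9\right) - 4\right)^{2} = \left(\left(\left(2 + 392\right) + 9\right) + \left(-6 + 2\right)\right)^{2} = \left(\left(394 + 9\right) - 4\right)^{2} = \left(403 - 4\right)^{2} = 399^{2} = 159201$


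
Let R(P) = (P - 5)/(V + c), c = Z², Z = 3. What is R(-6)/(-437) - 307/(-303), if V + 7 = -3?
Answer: 130826/132411 ≈ 0.98803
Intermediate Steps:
V = -10 (V = -7 - 3 = -10)
c = 9 (c = 3² = 9)
R(P) = 5 - P (R(P) = (P - 5)/(-10 + 9) = (-5 + P)/(-1) = (-5 + P)*(-1) = 5 - P)
R(-6)/(-437) - 307/(-303) = (5 - 1*(-6))/(-437) - 307/(-303) = (5 + 6)*(-1/437) - 307*(-1/303) = 11*(-1/437) + 307/303 = -11/437 + 307/303 = 130826/132411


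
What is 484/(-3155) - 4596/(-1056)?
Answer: 1165773/277640 ≈ 4.1989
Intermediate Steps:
484/(-3155) - 4596/(-1056) = 484*(-1/3155) - 4596*(-1/1056) = -484/3155 + 383/88 = 1165773/277640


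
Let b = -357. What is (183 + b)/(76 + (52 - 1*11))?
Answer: -58/39 ≈ -1.4872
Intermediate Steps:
(183 + b)/(76 + (52 - 1*11)) = (183 - 357)/(76 + (52 - 1*11)) = -174/(76 + (52 - 11)) = -174/(76 + 41) = -174/117 = -174*1/117 = -58/39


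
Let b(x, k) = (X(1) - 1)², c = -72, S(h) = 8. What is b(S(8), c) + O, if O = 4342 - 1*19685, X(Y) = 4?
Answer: -15334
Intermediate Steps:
O = -15343 (O = 4342 - 19685 = -15343)
b(x, k) = 9 (b(x, k) = (4 - 1)² = 3² = 9)
b(S(8), c) + O = 9 - 15343 = -15334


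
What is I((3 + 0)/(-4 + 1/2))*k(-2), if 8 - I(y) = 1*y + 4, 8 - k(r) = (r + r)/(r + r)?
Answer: 34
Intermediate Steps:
k(r) = 7 (k(r) = 8 - (r + r)/(r + r) = 8 - 2*r/(2*r) = 8 - 2*r*1/(2*r) = 8 - 1*1 = 8 - 1 = 7)
I(y) = 4 - y (I(y) = 8 - (1*y + 4) = 8 - (y + 4) = 8 - (4 + y) = 8 + (-4 - y) = 4 - y)
I((3 + 0)/(-4 + 1/2))*k(-2) = (4 - (3 + 0)/(-4 + 1/2))*7 = (4 - 3/(-4 + 1*(½)))*7 = (4 - 3/(-4 + ½))*7 = (4 - 3/(-7/2))*7 = (4 - 3*(-2)/7)*7 = (4 - 1*(-6/7))*7 = (4 + 6/7)*7 = (34/7)*7 = 34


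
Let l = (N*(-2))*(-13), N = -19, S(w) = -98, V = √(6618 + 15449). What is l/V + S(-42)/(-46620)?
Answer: 7/3330 - 494*√22067/22067 ≈ -3.3234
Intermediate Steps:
V = √22067 ≈ 148.55
l = -494 (l = -19*(-2)*(-13) = 38*(-13) = -494)
l/V + S(-42)/(-46620) = -494*√22067/22067 - 98/(-46620) = -494*√22067/22067 - 98*(-1/46620) = -494*√22067/22067 + 7/3330 = 7/3330 - 494*√22067/22067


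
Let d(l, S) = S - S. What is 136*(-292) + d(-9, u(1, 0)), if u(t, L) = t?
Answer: -39712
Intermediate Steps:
d(l, S) = 0
136*(-292) + d(-9, u(1, 0)) = 136*(-292) + 0 = -39712 + 0 = -39712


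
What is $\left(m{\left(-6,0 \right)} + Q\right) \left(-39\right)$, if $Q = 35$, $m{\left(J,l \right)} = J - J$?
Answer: $-1365$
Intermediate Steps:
$m{\left(J,l \right)} = 0$
$\left(m{\left(-6,0 \right)} + Q\right) \left(-39\right) = \left(0 + 35\right) \left(-39\right) = 35 \left(-39\right) = -1365$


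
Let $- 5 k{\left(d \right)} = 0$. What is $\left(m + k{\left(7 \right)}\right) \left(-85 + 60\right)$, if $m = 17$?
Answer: $-425$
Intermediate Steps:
$k{\left(d \right)} = 0$ ($k{\left(d \right)} = \left(- \frac{1}{5}\right) 0 = 0$)
$\left(m + k{\left(7 \right)}\right) \left(-85 + 60\right) = \left(17 + 0\right) \left(-85 + 60\right) = 17 \left(-25\right) = -425$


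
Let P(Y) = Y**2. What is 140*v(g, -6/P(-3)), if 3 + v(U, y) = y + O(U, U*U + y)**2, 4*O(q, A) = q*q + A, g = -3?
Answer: 19040/9 ≈ 2115.6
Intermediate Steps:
O(q, A) = A/4 + q**2/4 (O(q, A) = (q*q + A)/4 = (q**2 + A)/4 = (A + q**2)/4 = A/4 + q**2/4)
v(U, y) = -3 + y + (U**2/2 + y/4)**2 (v(U, y) = -3 + (y + ((U*U + y)/4 + U**2/4)**2) = -3 + (y + ((U**2 + y)/4 + U**2/4)**2) = -3 + (y + ((y + U**2)/4 + U**2/4)**2) = -3 + (y + ((y/4 + U**2/4) + U**2/4)**2) = -3 + (y + (U**2/2 + y/4)**2) = -3 + y + (U**2/2 + y/4)**2)
140*v(g, -6/P(-3)) = 140*(-3 - 6/((-3)**2) + (-6/((-3)**2) + 2*(-3)**2)**2/16) = 140*(-3 - 6/9 + (-6/9 + 2*9)**2/16) = 140*(-3 - 6*1/9 + (-6*1/9 + 18)**2/16) = 140*(-3 - 2/3 + (-2/3 + 18)**2/16) = 140*(-3 - 2/3 + (52/3)**2/16) = 140*(-3 - 2/3 + (1/16)*(2704/9)) = 140*(-3 - 2/3 + 169/9) = 140*(136/9) = 19040/9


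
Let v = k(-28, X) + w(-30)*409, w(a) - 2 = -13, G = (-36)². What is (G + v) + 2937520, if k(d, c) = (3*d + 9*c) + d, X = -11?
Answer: 2934106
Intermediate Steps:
G = 1296
w(a) = -11 (w(a) = 2 - 13 = -11)
k(d, c) = 4*d + 9*c
v = -4710 (v = (4*(-28) + 9*(-11)) - 11*409 = (-112 - 99) - 4499 = -211 - 4499 = -4710)
(G + v) + 2937520 = (1296 - 4710) + 2937520 = -3414 + 2937520 = 2934106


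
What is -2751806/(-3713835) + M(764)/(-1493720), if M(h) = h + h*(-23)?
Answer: 20864248985/27737148081 ≈ 0.75221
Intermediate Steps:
M(h) = -22*h (M(h) = h - 23*h = -22*h)
-2751806/(-3713835) + M(764)/(-1493720) = -2751806/(-3713835) - 22*764/(-1493720) = -2751806*(-1/3713835) - 16808*(-1/1493720) = 2751806/3713835 + 2101/186715 = 20864248985/27737148081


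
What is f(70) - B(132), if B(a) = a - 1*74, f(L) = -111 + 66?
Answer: -103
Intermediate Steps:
f(L) = -45
B(a) = -74 + a (B(a) = a - 74 = -74 + a)
f(70) - B(132) = -45 - (-74 + 132) = -45 - 1*58 = -45 - 58 = -103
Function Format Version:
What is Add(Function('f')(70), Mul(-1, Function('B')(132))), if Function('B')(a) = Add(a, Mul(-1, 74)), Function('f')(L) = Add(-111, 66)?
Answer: -103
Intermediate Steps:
Function('f')(L) = -45
Function('B')(a) = Add(-74, a) (Function('B')(a) = Add(a, -74) = Add(-74, a))
Add(Function('f')(70), Mul(-1, Function('B')(132))) = Add(-45, Mul(-1, Add(-74, 132))) = Add(-45, Mul(-1, 58)) = Add(-45, -58) = -103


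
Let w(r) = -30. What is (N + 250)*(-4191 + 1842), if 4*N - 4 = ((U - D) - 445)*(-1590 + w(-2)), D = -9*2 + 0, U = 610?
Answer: 173506536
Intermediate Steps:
D = -18 (D = -18 + 0 = -18)
N = -74114 (N = 1 + (((610 - 1*(-18)) - 445)*(-1590 - 30))/4 = 1 + (((610 + 18) - 445)*(-1620))/4 = 1 + ((628 - 445)*(-1620))/4 = 1 + (183*(-1620))/4 = 1 + (1/4)*(-296460) = 1 - 74115 = -74114)
(N + 250)*(-4191 + 1842) = (-74114 + 250)*(-4191 + 1842) = -73864*(-2349) = 173506536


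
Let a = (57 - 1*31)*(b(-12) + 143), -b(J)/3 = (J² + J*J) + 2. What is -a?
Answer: 18902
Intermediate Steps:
b(J) = -6 - 6*J² (b(J) = -3*((J² + J*J) + 2) = -3*((J² + J²) + 2) = -3*(2*J² + 2) = -3*(2 + 2*J²) = -6 - 6*J²)
a = -18902 (a = (57 - 1*31)*((-6 - 6*(-12)²) + 143) = (57 - 31)*((-6 - 6*144) + 143) = 26*((-6 - 864) + 143) = 26*(-870 + 143) = 26*(-727) = -18902)
-a = -1*(-18902) = 18902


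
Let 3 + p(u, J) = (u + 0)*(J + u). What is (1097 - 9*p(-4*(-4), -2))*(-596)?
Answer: 531632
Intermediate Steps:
p(u, J) = -3 + u*(J + u) (p(u, J) = -3 + (u + 0)*(J + u) = -3 + u*(J + u))
(1097 - 9*p(-4*(-4), -2))*(-596) = (1097 - 9*(-3 + (-4*(-4))² - (-8)*(-4)))*(-596) = (1097 - 9*(-3 + 16² - 2*16))*(-596) = (1097 - 9*(-3 + 256 - 32))*(-596) = (1097 - 9*221)*(-596) = (1097 - 1989)*(-596) = -892*(-596) = 531632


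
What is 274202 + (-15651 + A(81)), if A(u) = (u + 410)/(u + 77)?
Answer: 40851549/158 ≈ 2.5855e+5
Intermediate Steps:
A(u) = (410 + u)/(77 + u)
274202 + (-15651 + A(81)) = 274202 + (-15651 + (410 + 81)/(77 + 81)) = 274202 + (-15651 + 491/158) = 274202 - 2472367/158 = 40851549/158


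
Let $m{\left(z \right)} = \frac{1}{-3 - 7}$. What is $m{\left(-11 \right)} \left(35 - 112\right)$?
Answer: $\frac{77}{10} \approx 7.7$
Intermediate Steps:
$m{\left(z \right)} = - \frac{1}{10}$ ($m{\left(z \right)} = \frac{1}{-10} = - \frac{1}{10}$)
$m{\left(-11 \right)} \left(35 - 112\right) = - \frac{35 - 112}{10} = \left(- \frac{1}{10}\right) \left(-77\right) = \frac{77}{10}$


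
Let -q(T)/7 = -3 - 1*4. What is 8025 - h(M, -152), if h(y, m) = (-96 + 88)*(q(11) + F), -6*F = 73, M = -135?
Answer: 24959/3 ≈ 8319.7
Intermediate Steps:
q(T) = 49 (q(T) = -7*(-3 - 1*4) = -7*(-3 - 4) = -7*(-7) = 49)
F = -73/6 (F = -1/6*73 = -73/6 ≈ -12.167)
h(y, m) = -884/3 (h(y, m) = (-96 + 88)*(49 - 73/6) = -8*221/6 = -884/3)
8025 - h(M, -152) = 8025 - 1*(-884/3) = 8025 + 884/3 = 24959/3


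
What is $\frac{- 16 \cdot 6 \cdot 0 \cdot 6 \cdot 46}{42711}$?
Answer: $0$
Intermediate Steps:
$\frac{- 16 \cdot 6 \cdot 0 \cdot 6 \cdot 46}{42711} = - 16 \cdot 0 \cdot 6 \cdot 46 \cdot \frac{1}{42711} = \left(-16\right) 0 \cdot 46 \cdot \frac{1}{42711} = 0 \cdot 46 \cdot \frac{1}{42711} = 0 \cdot \frac{1}{42711} = 0$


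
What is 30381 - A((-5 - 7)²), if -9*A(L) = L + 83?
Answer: 273656/9 ≈ 30406.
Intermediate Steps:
A(L) = -83/9 - L/9 (A(L) = -(L + 83)/9 = -(83 + L)/9 = -83/9 - L/9)
30381 - A((-5 - 7)²) = 30381 - (-83/9 - (-5 - 7)²/9) = 30381 - (-83/9 - ⅑*(-12)²) = 30381 - (-83/9 - ⅑*144) = 30381 - (-83/9 - 16) = 30381 - 1*(-227/9) = 30381 + 227/9 = 273656/9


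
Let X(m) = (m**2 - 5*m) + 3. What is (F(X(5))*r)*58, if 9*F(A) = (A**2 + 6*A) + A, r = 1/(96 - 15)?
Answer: 580/243 ≈ 2.3868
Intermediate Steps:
X(m) = 3 + m**2 - 5*m
r = 1/81 ≈ 0.012346
F(A) = A**2/9 + 7*A/9 (F(A) = ((A**2 + 6*A) + A)/9 = (A**2 + 7*A)/9 = A**2/9 + 7*A/9)
(F(X(5))*r)*58 = (((3 + 5**2 - 5*5)*(7 + (3 + 5**2 - 5*5))/9)*(1/81))*58 = (((3 + 25 - 25)*(7 + (3 + 25 - 25))/9)*(1/81))*58 = (((1/9)*3*(7 + 3))*(1/81))*58 = (((1/9)*3*10)*(1/81))*58 = ((10/3)*(1/81))*58 = (10/243)*58 = 580/243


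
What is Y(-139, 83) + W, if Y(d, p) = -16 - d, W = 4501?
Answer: 4624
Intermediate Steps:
Y(-139, 83) + W = (-16 - 1*(-139)) + 4501 = (-16 + 139) + 4501 = 123 + 4501 = 4624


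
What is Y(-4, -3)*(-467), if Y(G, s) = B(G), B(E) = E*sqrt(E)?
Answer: 3736*I ≈ 3736.0*I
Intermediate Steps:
B(E) = E**(3/2)
Y(G, s) = G**(3/2)
Y(-4, -3)*(-467) = (-4)**(3/2)*(-467) = -8*I*(-467) = 3736*I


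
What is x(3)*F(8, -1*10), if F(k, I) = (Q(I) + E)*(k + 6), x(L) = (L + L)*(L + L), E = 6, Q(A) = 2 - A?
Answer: 9072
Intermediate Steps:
x(L) = 4*L² (x(L) = (2*L)*(2*L) = 4*L²)
F(k, I) = (6 + k)*(8 - I) (F(k, I) = ((2 - I) + 6)*(k + 6) = (8 - I)*(6 + k) = (6 + k)*(8 - I))
x(3)*F(8, -1*10) = (4*3²)*(48 - (-6)*10 + 8*8 - 1*(-1*10)*8) = (4*9)*(48 - 6*(-10) + 64 - 1*(-10)*8) = 36*(48 + 60 + 64 + 80) = 36*252 = 9072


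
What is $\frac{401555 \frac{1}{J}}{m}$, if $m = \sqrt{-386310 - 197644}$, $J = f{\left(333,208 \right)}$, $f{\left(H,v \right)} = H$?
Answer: $- \frac{57365 i \sqrt{583954}}{27779526} \approx - 1.578 i$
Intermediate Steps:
$J = 333$
$m = i \sqrt{583954}$ ($m = \sqrt{-583954} = i \sqrt{583954} \approx 764.17 i$)
$\frac{401555 \frac{1}{J}}{m} = \frac{401555 \cdot \frac{1}{333}}{i \sqrt{583954}} = 401555 \cdot \frac{1}{333} \left(- \frac{i \sqrt{583954}}{583954}\right) = \frac{401555 \left(- \frac{i \sqrt{583954}}{583954}\right)}{333} = - \frac{57365 i \sqrt{583954}}{27779526}$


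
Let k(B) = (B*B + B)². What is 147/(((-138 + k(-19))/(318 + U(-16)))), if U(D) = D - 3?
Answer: 14651/38942 ≈ 0.37623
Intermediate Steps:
U(D) = -3 + D
k(B) = (B + B²)² (k(B) = (B² + B)² = (B + B²)²)
147/(((-138 + k(-19))/(318 + U(-16)))) = 147/(((-138 + (-19)²*(1 - 19)²)/(318 + (-3 - 16)))) = 147/(((-138 + 361*(-18)²)/(318 - 19))) = 147/(((-138 + 361*324)/299)) = 147/(((-138 + 116964)*(1/299))) = 147/((116826*(1/299))) = 147/(116826/299) = 147*(299/116826) = 14651/38942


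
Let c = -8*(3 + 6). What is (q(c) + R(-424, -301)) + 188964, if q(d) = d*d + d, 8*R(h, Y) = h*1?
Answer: 194023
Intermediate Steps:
R(h, Y) = h/8 (R(h, Y) = (h*1)/8 = h/8)
c = -72 (c = -8*9 = -72)
q(d) = d + d² (q(d) = d² + d = d + d²)
(q(c) + R(-424, -301)) + 188964 = (-72*(1 - 72) + (⅛)*(-424)) + 188964 = (-72*(-71) - 53) + 188964 = (5112 - 53) + 188964 = 5059 + 188964 = 194023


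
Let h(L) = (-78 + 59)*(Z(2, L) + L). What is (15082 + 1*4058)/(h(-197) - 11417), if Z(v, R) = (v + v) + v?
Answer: -145/59 ≈ -2.4576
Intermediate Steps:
Z(v, R) = 3*v (Z(v, R) = 2*v + v = 3*v)
h(L) = -114 - 19*L (h(L) = (-78 + 59)*(3*2 + L) = -19*(6 + L) = -114 - 19*L)
(15082 + 1*4058)/(h(-197) - 11417) = (15082 + 1*4058)/((-114 - 19*(-197)) - 11417) = (15082 + 4058)/((-114 + 3743) - 11417) = 19140/(3629 - 11417) = 19140/(-7788) = 19140*(-1/7788) = -145/59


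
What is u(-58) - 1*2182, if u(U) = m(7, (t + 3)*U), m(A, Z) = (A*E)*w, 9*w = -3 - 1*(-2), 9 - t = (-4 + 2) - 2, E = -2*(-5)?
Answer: -19708/9 ≈ -2189.8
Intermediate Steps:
E = 10
t = 13 (t = 9 - ((-4 + 2) - 2) = 9 - (-2 - 2) = 9 - 1*(-4) = 9 + 4 = 13)
w = -1/9 (w = (-3 - 1*(-2))/9 = (-3 + 2)/9 = (1/9)*(-1) = -1/9 ≈ -0.11111)
m(A, Z) = -10*A/9 (m(A, Z) = (A*10)*(-1/9) = (10*A)*(-1/9) = -10*A/9)
u(U) = -70/9 (u(U) = -10/9*7 = -70/9)
u(-58) - 1*2182 = -70/9 - 1*2182 = -70/9 - 2182 = -19708/9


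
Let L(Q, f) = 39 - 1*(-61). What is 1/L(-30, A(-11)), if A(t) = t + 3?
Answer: 1/100 ≈ 0.010000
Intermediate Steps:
A(t) = 3 + t
L(Q, f) = 100 (L(Q, f) = 39 + 61 = 100)
1/L(-30, A(-11)) = 1/100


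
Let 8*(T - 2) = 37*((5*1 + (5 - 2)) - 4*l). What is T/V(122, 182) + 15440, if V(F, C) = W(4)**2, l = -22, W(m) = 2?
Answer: 31103/2 ≈ 15552.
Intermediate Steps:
V(F, C) = 4 (V(F, C) = 2**2 = 4)
T = 446 (T = 2 + (37*((5*1 + (5 - 2)) - 4*(-22)))/8 = 2 + (37*((5 + 3) + 88))/8 = 2 + (37*(8 + 88))/8 = 2 + (37*96)/8 = 2 + (1/8)*3552 = 2 + 444 = 446)
T/V(122, 182) + 15440 = 446/4 + 15440 = 446*(1/4) + 15440 = 223/2 + 15440 = 31103/2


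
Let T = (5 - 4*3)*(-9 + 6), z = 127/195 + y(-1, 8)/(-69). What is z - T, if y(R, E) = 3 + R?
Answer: -91394/4485 ≈ -20.378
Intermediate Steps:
z = 2791/4485 (z = 127/195 + (3 - 1)/(-69) = 127*(1/195) + 2*(-1/69) = 127/195 - 2/69 = 2791/4485 ≈ 0.62230)
T = 21 (T = (5 - 12)*(-3) = -7*(-3) = 21)
z - T = 2791/4485 - 1*21 = 2791/4485 - 21 = -91394/4485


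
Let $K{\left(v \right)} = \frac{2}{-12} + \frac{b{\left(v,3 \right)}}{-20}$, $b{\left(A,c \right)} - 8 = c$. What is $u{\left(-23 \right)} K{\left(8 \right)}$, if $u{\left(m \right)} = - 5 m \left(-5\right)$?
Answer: $\frac{4945}{12} \approx 412.08$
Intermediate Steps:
$b{\left(A,c \right)} = 8 + c$
$K{\left(v \right)} = - \frac{43}{60}$ ($K{\left(v \right)} = \frac{2}{-12} + \frac{8 + 3}{-20} = 2 \left(- \frac{1}{12}\right) + 11 \left(- \frac{1}{20}\right) = - \frac{1}{6} - \frac{11}{20} = - \frac{43}{60}$)
$u{\left(m \right)} = 25 m$
$u{\left(-23 \right)} K{\left(8 \right)} = 25 \left(-23\right) \left(- \frac{43}{60}\right) = \left(-575\right) \left(- \frac{43}{60}\right) = \frac{4945}{12}$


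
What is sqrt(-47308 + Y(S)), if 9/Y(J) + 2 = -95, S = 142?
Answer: I*sqrt(445121845)/97 ≈ 217.5*I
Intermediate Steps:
Y(J) = -9/97 (Y(J) = 9/(-2 - 95) = 9/(-97) = 9*(-1/97) = -9/97)
sqrt(-47308 + Y(S)) = sqrt(-47308 - 9/97) = sqrt(-4588885/97) = I*sqrt(445121845)/97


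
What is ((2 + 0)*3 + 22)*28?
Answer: 784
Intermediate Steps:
((2 + 0)*3 + 22)*28 = (2*3 + 22)*28 = (6 + 22)*28 = 28*28 = 784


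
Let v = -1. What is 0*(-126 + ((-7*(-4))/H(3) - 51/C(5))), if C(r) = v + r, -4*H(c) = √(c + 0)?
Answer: 0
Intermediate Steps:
H(c) = -√c/4 (H(c) = -√(c + 0)/4 = -√c/4)
C(r) = -1 + r
0*(-126 + ((-7*(-4))/H(3) - 51/C(5))) = 0*(-126 + ((-7*(-4))/((-√3/4)) - 51/(-1 + 5))) = 0*(-126 + (28*(-4*√3/3) - 51/4)) = 0*(-126 + (-112*√3/3 - 51*¼)) = 0*(-126 + (-112*√3/3 - 51/4)) = 0*(-126 + (-51/4 - 112*√3/3)) = 0*(-555/4 - 112*√3/3) = 0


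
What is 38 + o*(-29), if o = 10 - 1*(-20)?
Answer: -832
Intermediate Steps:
o = 30 (o = 10 + 20 = 30)
38 + o*(-29) = 38 + 30*(-29) = 38 - 870 = -832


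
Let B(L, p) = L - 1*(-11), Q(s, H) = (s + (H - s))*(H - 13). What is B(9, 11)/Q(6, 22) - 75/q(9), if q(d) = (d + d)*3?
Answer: -85/66 ≈ -1.2879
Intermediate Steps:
q(d) = 6*d (q(d) = (2*d)*3 = 6*d)
Q(s, H) = H*(-13 + H)
B(L, p) = 11 + L (B(L, p) = L + 11 = 11 + L)
B(9, 11)/Q(6, 22) - 75/q(9) = (11 + 9)/((22*(-13 + 22))) - 75/(6*9) = 20/((22*9)) - 75/54 = 20/198 - 75*1/54 = 20*(1/198) - 25/18 = 10/99 - 25/18 = -85/66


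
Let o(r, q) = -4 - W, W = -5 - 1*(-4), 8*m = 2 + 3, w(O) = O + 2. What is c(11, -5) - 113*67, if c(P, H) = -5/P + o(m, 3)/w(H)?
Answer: -83275/11 ≈ -7570.5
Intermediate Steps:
w(O) = 2 + O
m = 5/8 (m = (2 + 3)/8 = (1/8)*5 = 5/8 ≈ 0.62500)
W = -1 (W = -5 + 4 = -1)
o(r, q) = -3 (o(r, q) = -4 - 1*(-1) = -4 + 1 = -3)
c(P, H) = -5/P - 3/(2 + H)
c(11, -5) - 113*67 = (-10 - 5*(-5) - 3*11)/(11*(2 - 5)) - 113*67 = (1/11)*(-10 + 25 - 33)/(-3) - 7571 = (1/11)*(-1/3)*(-18) - 7571 = 6/11 - 7571 = -83275/11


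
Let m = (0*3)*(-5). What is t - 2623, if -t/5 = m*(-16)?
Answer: -2623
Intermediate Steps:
m = 0 (m = 0*(-5) = 0)
t = 0 (t = -0*(-16) = -5*0 = 0)
t - 2623 = 0 - 2623 = -2623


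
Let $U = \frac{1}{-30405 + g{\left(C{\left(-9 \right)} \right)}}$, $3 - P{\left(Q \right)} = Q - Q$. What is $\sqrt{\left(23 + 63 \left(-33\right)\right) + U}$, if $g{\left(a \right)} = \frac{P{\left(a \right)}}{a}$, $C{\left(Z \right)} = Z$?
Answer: $\frac{i \sqrt{1069166104399}}{22804} \approx 45.343 i$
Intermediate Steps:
$P{\left(Q \right)} = 3$ ($P{\left(Q \right)} = 3 - \left(Q - Q\right) = 3 - 0 = 3 + 0 = 3$)
$g{\left(a \right)} = \frac{3}{a}$
$U = - \frac{3}{91216}$ ($U = \frac{1}{-30405 + \frac{3}{-9}} = \frac{1}{-30405 + 3 \left(- \frac{1}{9}\right)} = \frac{1}{-30405 - \frac{1}{3}} = \frac{1}{- \frac{91216}{3}} = - \frac{3}{91216} \approx -3.2889 \cdot 10^{-5}$)
$\sqrt{\left(23 + 63 \left(-33\right)\right) + U} = \sqrt{\left(23 + 63 \left(-33\right)\right) - \frac{3}{91216}} = \sqrt{\left(23 - 2079\right) - \frac{3}{91216}} = \sqrt{-2056 - \frac{3}{91216}} = \sqrt{- \frac{187540099}{91216}} = \frac{i \sqrt{1069166104399}}{22804}$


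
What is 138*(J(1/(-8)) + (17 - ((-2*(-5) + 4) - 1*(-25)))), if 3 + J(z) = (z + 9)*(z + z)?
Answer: -60099/16 ≈ -3756.2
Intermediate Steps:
J(z) = -3 + 2*z*(9 + z) (J(z) = -3 + (z + 9)*(z + z) = -3 + (9 + z)*(2*z) = -3 + 2*z*(9 + z))
138*(J(1/(-8)) + (17 - ((-2*(-5) + 4) - 1*(-25)))) = 138*((-3 + 2*(1/(-8))² + 18/(-8)) + (17 - ((-2*(-5) + 4) - 1*(-25)))) = 138*((-3 + 2*(-⅛)² + 18*(-⅛)) + (17 - ((10 + 4) + 25))) = 138*((-3 + 2*(1/64) - 9/4) + (17 - (14 + 25))) = 138*((-3 + 1/32 - 9/4) + (17 - 1*39)) = 138*(-167/32 + (17 - 39)) = 138*(-167/32 - 22) = 138*(-871/32) = -60099/16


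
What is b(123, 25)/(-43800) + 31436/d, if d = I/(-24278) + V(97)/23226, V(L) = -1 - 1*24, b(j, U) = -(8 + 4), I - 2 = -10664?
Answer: 32350237942453931/450827308150 ≈ 71758.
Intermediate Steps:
I = -10662 (I = 2 - 10664 = -10662)
b(j, U) = -12 (b(j, U) = -1*12 = -12)
V(L) = -25 (V(L) = -1 - 24 = -25)
d = 123514331/281940414 (d = -10662/(-24278) - 25/23226 = -10662*(-1/24278) - 25*1/23226 = 5331/12139 - 25/23226 = 123514331/281940414 ≈ 0.43809)
b(123, 25)/(-43800) + 31436/d = -12/(-43800) + 31436/(123514331/281940414) = -12*(-1/43800) + 31436*(281940414/123514331) = 1/3650 + 8863078854504/123514331 = 32350237942453931/450827308150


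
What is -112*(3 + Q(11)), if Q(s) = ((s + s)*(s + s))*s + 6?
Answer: -597296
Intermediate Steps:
Q(s) = 6 + 4*s³ (Q(s) = ((2*s)*(2*s))*s + 6 = (4*s²)*s + 6 = 4*s³ + 6 = 6 + 4*s³)
-112*(3 + Q(11)) = -112*(3 + (6 + 4*11³)) = -112*(3 + (6 + 4*1331)) = -112*(3 + (6 + 5324)) = -112*(3 + 5330) = -112*5333 = -597296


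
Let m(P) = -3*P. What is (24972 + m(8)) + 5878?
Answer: 30826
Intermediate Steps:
(24972 + m(8)) + 5878 = (24972 - 3*8) + 5878 = (24972 - 24) + 5878 = 24948 + 5878 = 30826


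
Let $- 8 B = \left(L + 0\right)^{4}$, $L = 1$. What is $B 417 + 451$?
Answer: $\frac{3191}{8} \approx 398.88$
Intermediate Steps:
$B = - \frac{1}{8}$ ($B = - \frac{\left(1 + 0\right)^{4}}{8} = - \frac{1^{4}}{8} = \left(- \frac{1}{8}\right) 1 = - \frac{1}{8} \approx -0.125$)
$B 417 + 451 = \left(- \frac{1}{8}\right) 417 + 451 = - \frac{417}{8} + 451 = \frac{3191}{8}$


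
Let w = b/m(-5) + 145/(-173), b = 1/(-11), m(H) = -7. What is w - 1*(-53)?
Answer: 695021/13321 ≈ 52.175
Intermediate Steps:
b = -1/11 ≈ -0.090909
w = -10992/13321 (w = -1/11/(-7) + 145/(-173) = -1/11*(-⅐) + 145*(-1/173) = 1/77 - 145/173 = -10992/13321 ≈ -0.82516)
w - 1*(-53) = -10992/13321 - 1*(-53) = -10992/13321 + 53 = 695021/13321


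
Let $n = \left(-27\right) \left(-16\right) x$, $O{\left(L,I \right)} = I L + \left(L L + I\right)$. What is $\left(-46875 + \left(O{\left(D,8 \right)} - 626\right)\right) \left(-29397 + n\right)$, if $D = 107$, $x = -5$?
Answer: $1110427716$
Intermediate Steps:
$O{\left(L,I \right)} = I + L^{2} + I L$ ($O{\left(L,I \right)} = I L + \left(L^{2} + I\right) = I L + \left(I + L^{2}\right) = I + L^{2} + I L$)
$n = -2160$ ($n = \left(-27\right) \left(-16\right) \left(-5\right) = 432 \left(-5\right) = -2160$)
$\left(-46875 + \left(O{\left(D,8 \right)} - 626\right)\right) \left(-29397 + n\right) = \left(-46875 + \left(\left(8 + 107^{2} + 8 \cdot 107\right) - 626\right)\right) \left(-29397 - 2160\right) = \left(-46875 + \left(\left(8 + 11449 + 856\right) - 626\right)\right) \left(-31557\right) = \left(-46875 + \left(12313 - 626\right)\right) \left(-31557\right) = \left(-46875 + 11687\right) \left(-31557\right) = \left(-35188\right) \left(-31557\right) = 1110427716$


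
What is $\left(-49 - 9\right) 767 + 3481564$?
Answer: $3437078$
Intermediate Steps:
$\left(-49 - 9\right) 767 + 3481564 = \left(-58\right) 767 + 3481564 = -44486 + 3481564 = 3437078$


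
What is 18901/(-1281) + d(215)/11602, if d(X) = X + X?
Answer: -109369286/7431081 ≈ -14.718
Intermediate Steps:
d(X) = 2*X
18901/(-1281) + d(215)/11602 = 18901/(-1281) + (2*215)/11602 = 18901*(-1/1281) + 430*(1/11602) = -18901/1281 + 215/5801 = -109369286/7431081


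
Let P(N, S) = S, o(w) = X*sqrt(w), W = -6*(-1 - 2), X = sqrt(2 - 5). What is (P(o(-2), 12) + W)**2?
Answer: 900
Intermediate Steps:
X = I*sqrt(3) (X = sqrt(-3) = I*sqrt(3) ≈ 1.732*I)
W = 18 (W = -6*(-3) = 18)
o(w) = I*sqrt(3)*sqrt(w) (o(w) = (I*sqrt(3))*sqrt(w) = I*sqrt(3)*sqrt(w))
(P(o(-2), 12) + W)**2 = (12 + 18)**2 = 30**2 = 900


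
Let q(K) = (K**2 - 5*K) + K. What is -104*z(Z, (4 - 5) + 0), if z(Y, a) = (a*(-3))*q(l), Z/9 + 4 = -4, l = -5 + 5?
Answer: 0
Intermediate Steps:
l = 0
Z = -72 (Z = -36 + 9*(-4) = -36 - 36 = -72)
q(K) = K**2 - 4*K
z(Y, a) = 0 (z(Y, a) = (a*(-3))*(0*(-4 + 0)) = (-3*a)*(0*(-4)) = -3*a*0 = 0)
-104*z(Z, (4 - 5) + 0) = -104*0 = 0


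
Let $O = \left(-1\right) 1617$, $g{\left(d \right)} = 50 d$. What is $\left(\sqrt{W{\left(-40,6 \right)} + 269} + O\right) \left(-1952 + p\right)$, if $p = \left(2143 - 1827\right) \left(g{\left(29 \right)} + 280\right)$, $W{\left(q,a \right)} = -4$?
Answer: $-880825176 + 544728 \sqrt{265} \approx -8.7196 \cdot 10^{8}$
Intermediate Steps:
$O = -1617$
$p = 546680$ ($p = \left(2143 - 1827\right) \left(50 \cdot 29 + 280\right) = 316 \left(1450 + 280\right) = 316 \cdot 1730 = 546680$)
$\left(\sqrt{W{\left(-40,6 \right)} + 269} + O\right) \left(-1952 + p\right) = \left(\sqrt{-4 + 269} - 1617\right) \left(-1952 + 546680\right) = \left(\sqrt{265} - 1617\right) 544728 = \left(-1617 + \sqrt{265}\right) 544728 = -880825176 + 544728 \sqrt{265}$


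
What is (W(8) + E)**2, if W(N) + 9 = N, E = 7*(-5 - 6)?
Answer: 6084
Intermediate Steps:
E = -77 (E = 7*(-11) = -77)
W(N) = -9 + N
(W(8) + E)**2 = ((-9 + 8) - 77)**2 = (-1 - 77)**2 = (-78)**2 = 6084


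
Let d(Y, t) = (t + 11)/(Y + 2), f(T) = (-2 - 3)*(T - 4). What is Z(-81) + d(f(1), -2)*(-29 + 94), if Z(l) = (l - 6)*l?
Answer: 120384/17 ≈ 7081.4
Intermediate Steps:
f(T) = 20 - 5*T (f(T) = -5*(-4 + T) = 20 - 5*T)
d(Y, t) = (11 + t)/(2 + Y)
Z(l) = l*(-6 + l) (Z(l) = (-6 + l)*l = l*(-6 + l))
Z(-81) + d(f(1), -2)*(-29 + 94) = -81*(-6 - 81) + ((11 - 2)/(2 + (20 - 5*1)))*(-29 + 94) = -81*(-87) + (9/(2 + (20 - 5)))*65 = 7047 + (9/(2 + 15))*65 = 7047 + (9/17)*65 = 7047 + 585/17 = 120384/17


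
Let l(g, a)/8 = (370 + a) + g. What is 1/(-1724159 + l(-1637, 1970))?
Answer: -1/1718535 ≈ -5.8189e-7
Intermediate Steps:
l(g, a) = 2960 + 8*a + 8*g (l(g, a) = 8*((370 + a) + g) = 8*(370 + a + g) = 2960 + 8*a + 8*g)
1/(-1724159 + l(-1637, 1970)) = 1/(-1724159 + (2960 + 8*1970 + 8*(-1637))) = 1/(-1724159 + (2960 + 15760 - 13096)) = 1/(-1724159 + 5624) = 1/(-1718535) = -1/1718535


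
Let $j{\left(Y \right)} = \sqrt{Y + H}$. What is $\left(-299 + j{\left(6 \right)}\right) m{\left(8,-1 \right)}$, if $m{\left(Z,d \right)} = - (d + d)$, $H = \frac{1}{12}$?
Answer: $-598 + \frac{\sqrt{219}}{3} \approx -593.07$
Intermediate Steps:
$H = \frac{1}{12} \approx 0.083333$
$j{\left(Y \right)} = \sqrt{\frac{1}{12} + Y}$ ($j{\left(Y \right)} = \sqrt{Y + \frac{1}{12}} = \sqrt{\frac{1}{12} + Y}$)
$m{\left(Z,d \right)} = - 2 d$
$\left(-299 + j{\left(6 \right)}\right) m{\left(8,-1 \right)} = \left(-299 + \frac{\sqrt{3 + 36 \cdot 6}}{6}\right) \left(\left(-2\right) \left(-1\right)\right) = \left(-299 + \frac{\sqrt{3 + 216}}{6}\right) 2 = \left(-299 + \frac{\sqrt{219}}{6}\right) 2 = -598 + \frac{\sqrt{219}}{3}$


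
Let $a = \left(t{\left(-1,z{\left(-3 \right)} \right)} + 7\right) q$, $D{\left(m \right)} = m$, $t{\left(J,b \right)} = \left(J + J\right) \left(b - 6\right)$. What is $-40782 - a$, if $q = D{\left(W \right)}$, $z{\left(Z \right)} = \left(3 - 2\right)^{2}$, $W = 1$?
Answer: $-40799$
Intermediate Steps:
$z{\left(Z \right)} = 1$ ($z{\left(Z \right)} = 1^{2} = 1$)
$t{\left(J,b \right)} = 2 J \left(-6 + b\right)$
$q = 1$
$a = 17$ ($a = \left(2 \left(-1\right) \left(-6 + 1\right) + 7\right) 1 = \left(2 \left(-1\right) \left(-5\right) + 7\right) 1 = \left(10 + 7\right) 1 = 17 \cdot 1 = 17$)
$-40782 - a = -40782 - 17 = -40799$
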